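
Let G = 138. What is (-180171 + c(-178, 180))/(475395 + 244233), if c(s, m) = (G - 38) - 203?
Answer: -90137/359814 ≈ -0.25051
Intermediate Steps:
c(s, m) = -103 (c(s, m) = (138 - 38) - 203 = 100 - 203 = -103)
(-180171 + c(-178, 180))/(475395 + 244233) = (-180171 - 103)/(475395 + 244233) = -180274/719628 = -180274*1/719628 = -90137/359814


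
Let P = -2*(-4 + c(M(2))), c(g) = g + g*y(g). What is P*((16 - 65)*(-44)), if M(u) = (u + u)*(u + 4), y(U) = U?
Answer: -2569952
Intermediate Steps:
M(u) = 2*u*(4 + u) (M(u) = (2*u)*(4 + u) = 2*u*(4 + u))
c(g) = g + g² (c(g) = g + g*g = g + g²)
P = -1192 (P = -2*(-4 + (2*2*(4 + 2))*(1 + 2*2*(4 + 2))) = -2*(-4 + (2*2*6)*(1 + 2*2*6)) = -2*(-4 + 24*(1 + 24)) = -2*(-4 + 24*25) = -2*(-4 + 600) = -2*596 = -1192)
P*((16 - 65)*(-44)) = -1192*(16 - 65)*(-44) = -(-58408)*(-44) = -1192*2156 = -2569952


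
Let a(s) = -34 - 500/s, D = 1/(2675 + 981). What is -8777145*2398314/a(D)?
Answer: 809628835905/70309 ≈ 1.1515e+7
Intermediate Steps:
D = 1/3656 ≈ 0.00027352
-8777145*2398314/a(D) = -8777145*2398314/(-34 - 500/1/3656) = -8777145*2398314/(-34 - 500*3656) = -8777145*2398314/(-34 - 1828000) = -8777145/((-1828034*1/2398314)) = -8777145/(-914017/1199157) = -8777145*(-1199157/914017) = 809628835905/70309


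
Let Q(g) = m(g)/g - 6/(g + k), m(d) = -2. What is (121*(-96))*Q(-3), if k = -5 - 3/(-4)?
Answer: -503360/29 ≈ -17357.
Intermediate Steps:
k = -17/4 (k = -5 - 3*(-¼) = -5 + ¾ = -17/4 ≈ -4.2500)
Q(g) = -6/(-17/4 + g) - 2/g (Q(g) = -2/g - 6/(g - 17/4) = -2/g - 6/(-17/4 + g) = -6/(-17/4 + g) - 2/g)
(121*(-96))*Q(-3) = (121*(-96))*(2*(17 - 16*(-3))/(-3*(-17 + 4*(-3)))) = -23232*(-1)*(17 + 48)/(3*(-17 - 12)) = -23232*(-1)*65/(3*(-29)) = -23232*(-1)*(-1)*65/(3*29) = -11616*130/87 = -503360/29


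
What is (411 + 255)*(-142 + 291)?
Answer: 99234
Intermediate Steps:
(411 + 255)*(-142 + 291) = 666*149 = 99234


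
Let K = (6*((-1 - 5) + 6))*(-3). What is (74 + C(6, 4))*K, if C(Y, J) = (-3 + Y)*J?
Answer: 0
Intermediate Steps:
C(Y, J) = J*(-3 + Y)
K = 0 (K = (6*(-6 + 6))*(-3) = (6*0)*(-3) = 0*(-3) = 0)
(74 + C(6, 4))*K = (74 + 4*(-3 + 6))*0 = (74 + 4*3)*0 = (74 + 12)*0 = 86*0 = 0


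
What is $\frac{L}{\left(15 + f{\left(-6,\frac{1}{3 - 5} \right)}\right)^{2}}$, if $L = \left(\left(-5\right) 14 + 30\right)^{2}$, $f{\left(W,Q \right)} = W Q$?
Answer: $\frac{400}{81} \approx 4.9383$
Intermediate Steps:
$f{\left(W,Q \right)} = Q W$
$L = 1600$ ($L = \left(-70 + 30\right)^{2} = \left(-40\right)^{2} = 1600$)
$\frac{L}{\left(15 + f{\left(-6,\frac{1}{3 - 5} \right)}\right)^{2}} = \frac{1600}{\left(15 + \frac{1}{3 - 5} \left(-6\right)\right)^{2}} = \frac{1600}{\left(15 + \frac{1}{-2} \left(-6\right)\right)^{2}} = \frac{1600}{\left(15 - -3\right)^{2}} = \frac{1600}{\left(15 + 3\right)^{2}} = \frac{1600}{18^{2}} = \frac{1600}{324} = 1600 \cdot \frac{1}{324} = \frac{400}{81}$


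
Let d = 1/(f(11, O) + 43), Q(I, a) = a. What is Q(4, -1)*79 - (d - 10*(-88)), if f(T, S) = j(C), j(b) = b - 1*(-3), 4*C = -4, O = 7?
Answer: -43156/45 ≈ -959.02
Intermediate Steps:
C = -1 (C = (1/4)*(-4) = -1)
j(b) = 3 + b (j(b) = b + 3 = 3 + b)
f(T, S) = 2 (f(T, S) = 3 - 1 = 2)
d = 1/45 (d = 1/(2 + 43) = 1/45 ≈ 0.022222)
Q(4, -1)*79 - (d - 10*(-88)) = -1*79 - (1/45 - 10*(-88)) = -79 - (1/45 + 880) = -79 - 1*39601/45 = -79 - 39601/45 = -43156/45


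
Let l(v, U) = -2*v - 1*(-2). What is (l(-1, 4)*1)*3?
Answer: 12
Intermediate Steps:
l(v, U) = 2 - 2*v (l(v, U) = -2*v + 2 = 2 - 2*v)
(l(-1, 4)*1)*3 = ((2 - 2*(-1))*1)*3 = ((2 + 2)*1)*3 = (4*1)*3 = 4*3 = 12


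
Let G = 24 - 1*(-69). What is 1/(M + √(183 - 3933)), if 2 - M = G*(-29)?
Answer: 2699/7288351 - 25*I*√6/7288351 ≈ 0.00037032 - 8.4021e-6*I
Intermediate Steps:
G = 93 (G = 24 + 69 = 93)
M = 2699 (M = 2 - 93*(-29) = 2 - 1*(-2697) = 2 + 2697 = 2699)
1/(M + √(183 - 3933)) = 1/(2699 + √(183 - 3933)) = 1/(2699 + √(-3750)) = 1/(2699 + 25*I*√6)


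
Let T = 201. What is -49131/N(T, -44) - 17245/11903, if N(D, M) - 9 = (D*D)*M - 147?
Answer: -10024348099/7053646382 ≈ -1.4212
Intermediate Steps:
N(D, M) = -138 + M*D**2 (N(D, M) = 9 + ((D*D)*M - 147) = 9 + (D**2*M - 147) = 9 + (M*D**2 - 147) = 9 + (-147 + M*D**2) = -138 + M*D**2)
-49131/N(T, -44) - 17245/11903 = -49131/(-138 - 44*201**2) - 17245/11903 = -49131/(-138 - 44*40401) - 17245*1/11903 = -49131/(-138 - 1777644) - 17245/11903 = -49131/(-1777782) - 17245/11903 = -49131*(-1/1777782) - 17245/11903 = 16377/592594 - 17245/11903 = -10024348099/7053646382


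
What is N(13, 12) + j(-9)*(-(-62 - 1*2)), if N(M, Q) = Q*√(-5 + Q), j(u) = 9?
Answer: 576 + 12*√7 ≈ 607.75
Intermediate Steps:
N(13, 12) + j(-9)*(-(-62 - 1*2)) = 12*√(-5 + 12) + 9*(-(-62 - 1*2)) = 12*√7 + 9*(-(-62 - 2)) = 12*√7 + 9*(-1*(-64)) = 12*√7 + 9*64 = 12*√7 + 576 = 576 + 12*√7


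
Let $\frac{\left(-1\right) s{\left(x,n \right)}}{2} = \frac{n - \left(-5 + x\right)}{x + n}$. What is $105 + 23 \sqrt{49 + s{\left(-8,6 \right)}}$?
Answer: $105 + 46 \sqrt{17} \approx 294.66$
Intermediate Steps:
$s{\left(x,n \right)} = - \frac{2 \left(5 + n - x\right)}{n + x}$ ($s{\left(x,n \right)} = - 2 \frac{n - \left(-5 + x\right)}{x + n} = - 2 \frac{5 + n - x}{n + x} = - \frac{2 \left(5 + n - x\right)}{n + x}$)
$105 + 23 \sqrt{49 + s{\left(-8,6 \right)}} = 105 + 23 \sqrt{49 + \frac{2 \left(-5 - 8 - 6\right)}{6 - 8}} = 105 + 23 \sqrt{49 + \frac{2 \left(-5 - 8 - 6\right)}{-2}} = 105 + 23 \sqrt{49 + 2 \left(- \frac{1}{2}\right) \left(-19\right)} = 105 + 23 \sqrt{49 + 19} = 105 + 23 \sqrt{68} = 105 + 23 \cdot 2 \sqrt{17} = 105 + 46 \sqrt{17}$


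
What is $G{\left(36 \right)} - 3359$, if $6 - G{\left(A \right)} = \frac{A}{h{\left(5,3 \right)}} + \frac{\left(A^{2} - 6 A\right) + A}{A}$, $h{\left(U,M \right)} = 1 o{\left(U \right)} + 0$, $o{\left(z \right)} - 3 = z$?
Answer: $- \frac{6777}{2} \approx -3388.5$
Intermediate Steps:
$o{\left(z \right)} = 3 + z$
$h{\left(U,M \right)} = 3 + U$ ($h{\left(U,M \right)} = 1 \left(3 + U\right) + 0 = \left(3 + U\right) + 0 = 3 + U$)
$G{\left(A \right)} = 6 - \frac{A}{8} - \frac{A^{2} - 5 A}{A}$ ($G{\left(A \right)} = 6 - \left(\frac{A}{3 + 5} + \frac{\left(A^{2} - 6 A\right) + A}{A}\right) = 6 - \left(\frac{A}{8} + \frac{A^{2} - 5 A}{A}\right) = 6 - \frac{A}{8} - \frac{A^{2} - 5 A}{A}$)
$G{\left(36 \right)} - 3359 = \left(11 - \frac{81}{2}\right) - 3359 = - \frac{59}{2} - 3359 = - \frac{6777}{2}$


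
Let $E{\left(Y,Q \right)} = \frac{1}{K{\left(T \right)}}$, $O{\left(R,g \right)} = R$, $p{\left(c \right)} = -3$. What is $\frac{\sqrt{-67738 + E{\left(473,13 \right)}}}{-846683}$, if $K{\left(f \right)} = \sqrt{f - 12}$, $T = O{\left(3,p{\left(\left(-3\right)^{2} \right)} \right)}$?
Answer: $- \frac{\sqrt{-609642 - 3 i}}{2540049} \approx -7.5633 \cdot 10^{-10} + 0.00030739 i$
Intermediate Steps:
$T = 3$
$K{\left(f \right)} = \sqrt{-12 + f}$
$E{\left(Y,Q \right)} = - \frac{i}{3}$ ($E{\left(Y,Q \right)} = \frac{1}{\sqrt{-12 + 3}} = \frac{1}{\sqrt{-9}} = \frac{1}{3 i} = - \frac{i}{3}$)
$\frac{\sqrt{-67738 + E{\left(473,13 \right)}}}{-846683} = \frac{\sqrt{-67738 - \frac{i}{3}}}{-846683} = \sqrt{-67738 - \frac{i}{3}} \left(- \frac{1}{846683}\right) = - \frac{\sqrt{-67738 - \frac{i}{3}}}{846683}$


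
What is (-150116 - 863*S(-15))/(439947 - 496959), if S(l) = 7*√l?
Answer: 37529/14253 + 6041*I*√15/57012 ≈ 2.6331 + 0.41038*I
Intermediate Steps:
(-150116 - 863*S(-15))/(439947 - 496959) = (-150116 - 6041*√(-15))/(439947 - 496959) = (-150116 - 6041*I*√15)/(-57012) = (-150116 - 6041*I*√15)*(-1/57012) = 37529/14253 + 6041*I*√15/57012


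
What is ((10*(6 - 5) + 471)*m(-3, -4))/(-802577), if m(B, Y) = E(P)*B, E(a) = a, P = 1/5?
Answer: 1443/4012885 ≈ 0.00035959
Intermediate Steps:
P = ⅕ ≈ 0.20000
m(B, Y) = B/5
((10*(6 - 5) + 471)*m(-3, -4))/(-802577) = ((10*(6 - 5) + 471)*((⅕)*(-3)))/(-802577) = ((10*1 + 471)*(-⅗))*(-1/802577) = ((10 + 471)*(-⅗))*(-1/802577) = (481*(-⅗))*(-1/802577) = -1443/5*(-1/802577) = 1443/4012885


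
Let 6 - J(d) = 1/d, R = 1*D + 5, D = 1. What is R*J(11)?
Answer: 390/11 ≈ 35.455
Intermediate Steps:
R = 6 (R = 1*1 + 5 = 1 + 5 = 6)
J(d) = 6 - 1/d
R*J(11) = 6*(6 - 1/11) = 6*(65/11) = 390/11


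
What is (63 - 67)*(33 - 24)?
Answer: -36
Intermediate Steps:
(63 - 67)*(33 - 24) = -4*9 = -36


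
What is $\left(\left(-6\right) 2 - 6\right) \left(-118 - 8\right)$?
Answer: $2268$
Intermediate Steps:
$\left(\left(-6\right) 2 - 6\right) \left(-118 - 8\right) = \left(-12 - 6\right) \left(-126\right) = \left(-18\right) \left(-126\right) = 2268$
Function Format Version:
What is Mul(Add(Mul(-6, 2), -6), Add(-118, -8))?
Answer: 2268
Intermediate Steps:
Mul(Add(Mul(-6, 2), -6), Add(-118, -8)) = Mul(Add(-12, -6), -126) = Mul(-18, -126) = 2268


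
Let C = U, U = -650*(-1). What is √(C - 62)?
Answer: 14*√3 ≈ 24.249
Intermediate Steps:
U = 650
C = 650
√(C - 62) = √(650 - 62) = √588 = 14*√3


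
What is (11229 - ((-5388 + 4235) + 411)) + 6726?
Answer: 18697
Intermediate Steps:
(11229 - ((-5388 + 4235) + 411)) + 6726 = (11229 - (-1153 + 411)) + 6726 = (11229 - 1*(-742)) + 6726 = (11229 + 742) + 6726 = 11971 + 6726 = 18697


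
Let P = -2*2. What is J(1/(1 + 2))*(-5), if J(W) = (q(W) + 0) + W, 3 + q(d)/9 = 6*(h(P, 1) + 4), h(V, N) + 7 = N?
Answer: 2020/3 ≈ 673.33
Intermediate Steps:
P = -4
h(V, N) = -7 + N
q(d) = -135 (q(d) = -27 + 9*(6*((-7 + 1) + 4)) = -27 + 9*(6*(-6 + 4)) = -27 + 9*(6*(-2)) = -27 + 9*(-12) = -27 - 108 = -135)
J(W) = -135 + W (J(W) = (-135 + 0) + W = -135 + W)
J(1/(1 + 2))*(-5) = (-135 + 1/(1 + 2))*(-5) = (-135 + 1/3)*(-5) = (-135 + ⅓)*(-5) = -404/3*(-5) = 2020/3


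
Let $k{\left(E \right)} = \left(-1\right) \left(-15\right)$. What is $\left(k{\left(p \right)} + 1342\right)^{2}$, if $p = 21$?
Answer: $1841449$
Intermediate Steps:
$k{\left(E \right)} = 15$
$\left(k{\left(p \right)} + 1342\right)^{2} = \left(15 + 1342\right)^{2} = 1357^{2} = 1841449$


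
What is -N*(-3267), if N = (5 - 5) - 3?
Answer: -9801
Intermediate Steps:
N = -3 (N = 0 - 3 = -3)
-N*(-3267) = -(-3)*(-3267) = -1*9801 = -9801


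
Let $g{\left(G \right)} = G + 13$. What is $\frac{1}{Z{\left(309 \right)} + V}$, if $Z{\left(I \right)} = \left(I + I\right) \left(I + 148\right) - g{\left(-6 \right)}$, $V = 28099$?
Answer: $\frac{1}{310518} \approx 3.2204 \cdot 10^{-6}$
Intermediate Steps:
$g{\left(G \right)} = 13 + G$
$Z{\left(I \right)} = -7 + 2 I \left(148 + I\right)$ ($Z{\left(I \right)} = \left(I + I\right) \left(I + 148\right) - \left(13 - 6\right) = 2 I \left(148 + I\right) - 7 = -7 + 2 I \left(148 + I\right)$)
$\frac{1}{Z{\left(309 \right)} + V} = \frac{1}{\left(-7 + 2 \cdot 309^{2} + 296 \cdot 309\right) + 28099} = \frac{1}{\left(-7 + 2 \cdot 95481 + 91464\right) + 28099} = \frac{1}{\left(-7 + 190962 + 91464\right) + 28099} = \frac{1}{282419 + 28099} = \frac{1}{310518}$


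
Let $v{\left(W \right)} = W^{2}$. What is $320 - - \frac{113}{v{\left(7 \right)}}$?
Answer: $\frac{15793}{49} \approx 322.31$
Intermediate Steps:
$320 - - \frac{113}{v{\left(7 \right)}} = 320 - - \frac{113}{7^{2}} = 320 - - \frac{113}{49} = 320 + \frac{113}{49} = \frac{15793}{49}$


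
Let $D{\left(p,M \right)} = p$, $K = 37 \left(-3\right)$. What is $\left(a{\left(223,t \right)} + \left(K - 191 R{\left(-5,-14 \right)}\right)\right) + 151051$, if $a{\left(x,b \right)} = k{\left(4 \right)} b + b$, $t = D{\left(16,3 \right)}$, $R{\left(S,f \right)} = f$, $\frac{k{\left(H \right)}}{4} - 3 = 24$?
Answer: $155358$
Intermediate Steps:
$k{\left(H \right)} = 108$ ($k{\left(H \right)} = 12 + 4 \cdot 24 = 12 + 96 = 108$)
$K = -111$
$t = 16$
$a{\left(x,b \right)} = 109 b$ ($a{\left(x,b \right)} = 108 b + b = 109 b$)
$\left(a{\left(223,t \right)} + \left(K - 191 R{\left(-5,-14 \right)}\right)\right) + 151051 = \left(109 \cdot 16 - -2563\right) + 151051 = \left(1744 + \left(-111 + 2674\right)\right) + 151051 = \left(1744 + 2563\right) + 151051 = 4307 + 151051 = 155358$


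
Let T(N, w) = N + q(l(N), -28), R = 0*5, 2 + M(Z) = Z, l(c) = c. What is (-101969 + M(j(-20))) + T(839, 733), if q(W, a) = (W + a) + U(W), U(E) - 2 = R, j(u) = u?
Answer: -100339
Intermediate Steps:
M(Z) = -2 + Z
R = 0
U(E) = 2 (U(E) = 2 + 0 = 2)
q(W, a) = 2 + W + a (q(W, a) = (W + a) + 2 = 2 + W + a)
T(N, w) = -26 + 2*N (T(N, w) = N + (2 + N - 28) = N + (-26 + N) = -26 + 2*N)
(-101969 + M(j(-20))) + T(839, 733) = (-101969 + (-2 - 20)) + (-26 + 2*839) = (-101969 - 22) + (-26 + 1678) = -101991 + 1652 = -100339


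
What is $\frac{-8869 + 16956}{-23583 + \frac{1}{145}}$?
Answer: $- \frac{1172615}{3419534} \approx -0.34292$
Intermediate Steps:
$\frac{-8869 + 16956}{-23583 + \frac{1}{145}} = \frac{8087}{-23583 + \frac{1}{145}} = \frac{8087}{- \frac{3419534}{145}} = 8087 \left(- \frac{145}{3419534}\right) = - \frac{1172615}{3419534}$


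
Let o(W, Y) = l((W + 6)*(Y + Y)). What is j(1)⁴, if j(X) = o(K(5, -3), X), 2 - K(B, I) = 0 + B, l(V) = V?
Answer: 1296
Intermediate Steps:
K(B, I) = 2 - B (K(B, I) = 2 - (0 + B) = 2 - B)
o(W, Y) = 2*Y*(6 + W) (o(W, Y) = (W + 6)*(Y + Y) = (6 + W)*(2*Y) = 2*Y*(6 + W))
j(X) = 6*X (j(X) = 2*X*(6 + (2 - 1*5)) = 2*X*(6 + (2 - 5)) = 2*X*(6 - 3) = 2*X*3 = 6*X)
j(1)⁴ = (6*1)⁴ = 6⁴ = 1296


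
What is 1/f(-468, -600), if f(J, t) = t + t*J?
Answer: 1/280200 ≈ 3.5689e-6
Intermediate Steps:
f(J, t) = t + J*t
1/f(-468, -600) = 1/(-600*(1 - 468)) = 1/(-600*(-467)) = 1/280200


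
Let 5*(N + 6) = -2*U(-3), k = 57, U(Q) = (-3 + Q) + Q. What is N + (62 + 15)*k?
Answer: 21933/5 ≈ 4386.6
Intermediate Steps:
U(Q) = -3 + 2*Q
N = -12/5 (N = -6 + (-2*(-3 + 2*(-3)))/5 = -6 + (-2*(-3 - 6))/5 = -6 + (-2*(-9))/5 = -6 + (⅕)*18 = -6 + 18/5 = -12/5 ≈ -2.4000)
N + (62 + 15)*k = -12/5 + (62 + 15)*57 = -12/5 + 77*57 = -12/5 + 4389 = 21933/5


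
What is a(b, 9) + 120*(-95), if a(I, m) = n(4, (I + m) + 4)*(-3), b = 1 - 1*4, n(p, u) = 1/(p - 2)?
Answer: -22803/2 ≈ -11402.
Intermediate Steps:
n(p, u) = 1/(-2 + p)
b = -3 (b = 1 - 4 = -3)
a(I, m) = -3/2 (a(I, m) = -3/(-2 + 4) = -3/2)
a(b, 9) + 120*(-95) = -3/2 + 120*(-95) = -3/2 - 11400 = -22803/2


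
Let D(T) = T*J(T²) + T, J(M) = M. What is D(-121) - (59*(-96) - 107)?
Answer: -1765911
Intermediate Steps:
D(T) = T + T³ (D(T) = T*T² + T = T³ + T = T + T³)
D(-121) - (59*(-96) - 107) = (-121 + (-121)³) - (59*(-96) - 107) = (-121 - 1771561) - (-5664 - 107) = -1771682 - 1*(-5771) = -1771682 + 5771 = -1765911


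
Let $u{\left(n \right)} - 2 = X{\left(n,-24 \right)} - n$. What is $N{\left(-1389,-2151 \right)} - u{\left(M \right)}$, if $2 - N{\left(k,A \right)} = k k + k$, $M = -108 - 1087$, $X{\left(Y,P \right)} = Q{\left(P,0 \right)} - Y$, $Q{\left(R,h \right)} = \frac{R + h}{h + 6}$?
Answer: $-1930318$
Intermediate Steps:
$Q{\left(R,h \right)} = \frac{R + h}{6 + h}$
$X{\left(Y,P \right)} = - Y + \frac{P}{6}$ ($X{\left(Y,P \right)} = \frac{P + 0}{6 + 0} - Y = \frac{P}{6} - Y = - Y + \frac{P}{6}$)
$M = -1195$ ($M = -108 - 1087 = -1195$)
$N{\left(k,A \right)} = 2 - k - k^{2}$ ($N{\left(k,A \right)} = 2 - \left(k k + k\right) = 2 - \left(k^{2} + k\right) = 2 - \left(k + k^{2}\right) = 2 - k - k^{2}$)
$u{\left(n \right)} = -2 - 2 n$ ($u{\left(n \right)} = 2 - \left(4 + 2 n\right) = -2 - 2 n$)
$N{\left(-1389,-2151 \right)} - u{\left(M \right)} = \left(2 - -1389 - \left(-1389\right)^{2}\right) - \left(-2 - -2390\right) = \left(2 + 1389 - 1929321\right) - \left(-2 + 2390\right) = \left(2 + 1389 - 1929321\right) - 2388 = -1927930 - 2388 = -1930318$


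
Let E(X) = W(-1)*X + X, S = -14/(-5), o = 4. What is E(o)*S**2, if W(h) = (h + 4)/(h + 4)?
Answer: 1568/25 ≈ 62.720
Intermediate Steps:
W(h) = 1 (W(h) = (4 + h)/(4 + h) = 1)
S = 14/5 (S = -14*(-1/5) = 14/5 ≈ 2.8000)
E(X) = 2*X (E(X) = 1*X + X = X + X = 2*X)
E(o)*S**2 = (2*4)*(14/5)**2 = 8*(196/25) = 1568/25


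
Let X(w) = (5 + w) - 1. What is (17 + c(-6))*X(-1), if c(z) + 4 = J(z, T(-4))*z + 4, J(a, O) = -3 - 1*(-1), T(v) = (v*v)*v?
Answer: 87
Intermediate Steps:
X(w) = 4 + w
T(v) = v³ (T(v) = v²*v = v³)
J(a, O) = -2 (J(a, O) = -3 + 1 = -2)
c(z) = -2*z (c(z) = -4 + (-2*z + 4) = -4 + (4 - 2*z) = -2*z)
(17 + c(-6))*X(-1) = (17 - 2*(-6))*(4 - 1) = (17 + 12)*3 = 29*3 = 87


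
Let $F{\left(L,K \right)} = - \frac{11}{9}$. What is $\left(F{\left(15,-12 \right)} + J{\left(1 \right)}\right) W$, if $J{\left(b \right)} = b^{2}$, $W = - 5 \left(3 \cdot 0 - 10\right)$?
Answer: $- \frac{100}{9} \approx -11.111$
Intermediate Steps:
$F{\left(L,K \right)} = - \frac{11}{9}$ ($F{\left(L,K \right)} = \left(-11\right) \frac{1}{9} = - \frac{11}{9}$)
$W = 50$ ($W = - 5 \left(0 - 10\right) = \left(-5\right) \left(-10\right) = 50$)
$\left(F{\left(15,-12 \right)} + J{\left(1 \right)}\right) W = \left(- \frac{11}{9} + 1^{2}\right) 50 = \left(- \frac{11}{9} + 1\right) 50 = \left(- \frac{2}{9}\right) 50 = - \frac{100}{9}$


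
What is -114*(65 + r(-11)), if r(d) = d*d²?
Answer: 144324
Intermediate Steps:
r(d) = d³
-114*(65 + r(-11)) = -114*(65 + (-11)³) = -114*(65 - 1331) = -114*(-1266) = 144324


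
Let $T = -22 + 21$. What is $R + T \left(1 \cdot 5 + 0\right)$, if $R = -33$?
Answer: $-38$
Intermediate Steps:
$T = -1$
$R + T \left(1 \cdot 5 + 0\right) = -33 - \left(1 \cdot 5 + 0\right) = -33 - \left(5 + 0\right) = -33 - 5 = -38$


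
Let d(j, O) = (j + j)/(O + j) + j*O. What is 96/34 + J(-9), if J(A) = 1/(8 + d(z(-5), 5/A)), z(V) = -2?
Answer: 6447/2210 ≈ 2.9172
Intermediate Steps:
d(j, O) = O*j + 2*j/(O + j) (d(j, O) = (2*j)/(O + j) + O*j = 2*j/(O + j) + O*j = O*j + 2*j/(O + j))
J(A) = 1/(8 - 2*(2 - 10/A + 25/A²)/(-2 + 5/A)) (J(A) = 1/(8 - 2*(2 + (5/A)² + (5/A)*(-2))/(5/A - 2)) = 1/(8 - 2*(2 + 25/A² - 10/A)/(-2 + 5/A)) = 1/(8 - 2*(2 - 10/A + 25/A²)/(-2 + 5/A)))
96/34 + J(-9) = 96/34 + (⅒)*(-9)*(-5 + 2*(-9))/(5 - 6*(-9) + 2*(-9)²) = 96*(1/34) + (⅒)*(-9)*(-5 - 18)/(5 + 54 + 2*81) = 48/17 + (⅒)*(-9)*(-23)/(5 + 54 + 162) = 48/17 + (⅒)*(-9)*(-23)/221 = 48/17 + (⅒)*(-9)*(1/221)*(-23) = 48/17 + 207/2210 = 6447/2210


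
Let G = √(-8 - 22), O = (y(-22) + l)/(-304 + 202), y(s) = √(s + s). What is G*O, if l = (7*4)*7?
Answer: √330/51 - 98*I*√30/51 ≈ 0.35619 - 10.525*I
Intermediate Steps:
y(s) = √2*√s (y(s) = √(2*s) = √2*√s)
l = 196 (l = 28*7 = 196)
O = -98/51 - I*√11/51 (O = (√2*√(-22) + 196)/(-304 + 202) = (√2*(I*√22) + 196)/(-102) = (2*I*√11 + 196)*(-1/102) = (196 + 2*I*√11)*(-1/102) = -98/51 - I*√11/51 ≈ -1.9216 - 0.065032*I)
G = I*√30 (G = √(-30) = I*√30 ≈ 5.4772*I)
G*O = (I*√30)*(-98/51 - I*√11/51) = I*√30*(-98/51 - I*√11/51)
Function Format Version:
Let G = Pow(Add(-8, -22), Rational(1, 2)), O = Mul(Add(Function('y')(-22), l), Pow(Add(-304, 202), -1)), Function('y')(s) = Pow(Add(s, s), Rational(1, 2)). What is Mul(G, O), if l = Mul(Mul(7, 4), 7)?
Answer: Add(Mul(Rational(1, 51), Pow(330, Rational(1, 2))), Mul(Rational(-98, 51), I, Pow(30, Rational(1, 2)))) ≈ Add(0.35619, Mul(-10.525, I))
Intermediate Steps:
Function('y')(s) = Mul(Pow(2, Rational(1, 2)), Pow(s, Rational(1, 2))) (Function('y')(s) = Pow(Mul(2, s), Rational(1, 2)) = Mul(Pow(2, Rational(1, 2)), Pow(s, Rational(1, 2))))
l = 196 (l = Mul(28, 7) = 196)
O = Add(Rational(-98, 51), Mul(Rational(-1, 51), I, Pow(11, Rational(1, 2)))) (O = Mul(Add(Mul(Pow(2, Rational(1, 2)), Pow(-22, Rational(1, 2))), 196), Pow(Add(-304, 202), -1)) = Mul(Add(Mul(Pow(2, Rational(1, 2)), Mul(I, Pow(22, Rational(1, 2)))), 196), Pow(-102, -1)) = Mul(Add(Mul(2, I, Pow(11, Rational(1, 2))), 196), Rational(-1, 102)) = Mul(Add(196, Mul(2, I, Pow(11, Rational(1, 2)))), Rational(-1, 102)) = Add(Rational(-98, 51), Mul(Rational(-1, 51), I, Pow(11, Rational(1, 2)))) ≈ Add(-1.9216, Mul(-0.065032, I)))
G = Mul(I, Pow(30, Rational(1, 2))) (G = Pow(-30, Rational(1, 2)) = Mul(I, Pow(30, Rational(1, 2))) ≈ Mul(5.4772, I))
Mul(G, O) = Mul(Mul(I, Pow(30, Rational(1, 2))), Add(Rational(-98, 51), Mul(Rational(-1, 51), I, Pow(11, Rational(1, 2))))) = Mul(I, Pow(30, Rational(1, 2)), Add(Rational(-98, 51), Mul(Rational(-1, 51), I, Pow(11, Rational(1, 2)))))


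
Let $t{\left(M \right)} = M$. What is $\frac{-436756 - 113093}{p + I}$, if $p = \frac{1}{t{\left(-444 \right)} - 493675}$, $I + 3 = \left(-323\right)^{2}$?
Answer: $- \frac{90563612677}{17183152931} \approx -5.2705$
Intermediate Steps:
$I = 104326$ ($I = -3 + \left(-323\right)^{2} = -3 + 104329 = 104326$)
$p = - \frac{1}{494119}$ ($p = \frac{1}{-444 - 493675} = \frac{1}{-494119} = - \frac{1}{494119} \approx -2.0238 \cdot 10^{-6}$)
$\frac{-436756 - 113093}{p + I} = \frac{-436756 - 113093}{- \frac{1}{494119} + 104326} = - \frac{549849}{\frac{51549458793}{494119}} = \left(-549849\right) \frac{494119}{51549458793} = - \frac{90563612677}{17183152931}$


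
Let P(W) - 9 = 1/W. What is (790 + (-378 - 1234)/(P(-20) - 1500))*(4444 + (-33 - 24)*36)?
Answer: 56429265360/29821 ≈ 1.8923e+6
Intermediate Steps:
P(W) = 9 + 1/W
(790 + (-378 - 1234)/(P(-20) - 1500))*(4444 + (-33 - 24)*36) = (790 + (-378 - 1234)/((9 + 1/(-20)) - 1500))*(4444 + (-33 - 24)*36) = (790 - 1612/((9 - 1/20) - 1500))*(4444 - 57*36) = (790 - 1612/(179/20 - 1500))*(4444 - 2052) = (790 - 1612/(-29821/20))*2392 = (790 - 1612*(-20/29821))*2392 = (790 + 32240/29821)*2392 = (23590830/29821)*2392 = 56429265360/29821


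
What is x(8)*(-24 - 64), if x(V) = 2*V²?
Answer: -11264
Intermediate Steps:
x(8)*(-24 - 64) = (2*8²)*(-24 - 64) = (2*64)*(-88) = 128*(-88) = -11264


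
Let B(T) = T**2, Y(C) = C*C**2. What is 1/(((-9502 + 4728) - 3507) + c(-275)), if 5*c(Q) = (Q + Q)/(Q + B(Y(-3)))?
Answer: -227/1879842 ≈ -0.00012075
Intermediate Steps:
Y(C) = C**3
c(Q) = 2*Q/(5*(729 + Q)) (c(Q) = ((Q + Q)/(Q + ((-3)**3)**2))/5 = ((2*Q)/(Q + (-27)**2))/5 = ((2*Q)/(Q + 729))/5 = ((2*Q)/(729 + Q))/5 = (2*Q/(729 + Q))/5 = 2*Q/(5*(729 + Q)))
1/(((-9502 + 4728) - 3507) + c(-275)) = 1/(((-9502 + 4728) - 3507) + (2/5)*(-275)/(729 - 275)) = 1/((-4774 - 3507) + (2/5)*(-275)/454) = 1/(-8281 + (2/5)*(-275)*(1/454)) = 1/(-8281 - 55/227) = 1/(-1879842/227) = -227/1879842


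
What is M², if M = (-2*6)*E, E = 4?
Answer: 2304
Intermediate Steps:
M = -48 (M = -2*6*4 = -12*4 = -48)
M² = (-48)² = 2304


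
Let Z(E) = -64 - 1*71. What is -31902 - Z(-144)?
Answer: -31767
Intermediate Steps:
Z(E) = -135 (Z(E) = -64 - 71 = -135)
-31902 - Z(-144) = -31902 - 1*(-135) = -31902 + 135 = -31767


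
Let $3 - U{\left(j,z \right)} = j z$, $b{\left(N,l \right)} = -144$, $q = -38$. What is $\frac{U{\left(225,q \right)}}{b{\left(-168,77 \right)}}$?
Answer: $- \frac{2851}{48} \approx -59.396$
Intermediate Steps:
$U{\left(j,z \right)} = 3 - j z$
$\frac{U{\left(225,q \right)}}{b{\left(-168,77 \right)}} = \frac{3 - 225 \left(-38\right)}{-144} = \left(3 + 8550\right) \left(- \frac{1}{144}\right) = 8553 \left(- \frac{1}{144}\right) = - \frac{2851}{48}$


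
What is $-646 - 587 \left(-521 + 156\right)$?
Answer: $213609$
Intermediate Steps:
$-646 - 587 \left(-521 + 156\right) = -646 - -214255 = -646 + 214255 = 213609$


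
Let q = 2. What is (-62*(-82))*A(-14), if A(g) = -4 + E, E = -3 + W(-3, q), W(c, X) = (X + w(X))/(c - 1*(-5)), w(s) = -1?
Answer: -33046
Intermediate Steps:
W(c, X) = (-1 + X)/(5 + c) (W(c, X) = (X - 1)/(c - 1*(-5)) = (-1 + X)/(c + 5) = (-1 + X)/(5 + c))
E = -5/2 (E = -3 + (-1 + 2)/(5 - 3) = -3 + 1/2 = -3 + (½)*1 = -3 + ½ = -5/2 ≈ -2.5000)
A(g) = -13/2 (A(g) = -4 - 5/2 = -13/2)
(-62*(-82))*A(-14) = -62*(-82)*(-13/2) = 5084*(-13/2) = -33046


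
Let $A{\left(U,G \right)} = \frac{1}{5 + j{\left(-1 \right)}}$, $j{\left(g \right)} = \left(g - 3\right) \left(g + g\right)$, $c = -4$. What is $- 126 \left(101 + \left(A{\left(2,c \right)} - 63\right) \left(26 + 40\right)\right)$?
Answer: $\frac{6637050}{13} \approx 5.1054 \cdot 10^{5}$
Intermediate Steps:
$j{\left(g \right)} = 2 g \left(-3 + g\right)$ ($j{\left(g \right)} = \left(-3 + g\right) 2 g = 2 g \left(-3 + g\right)$)
$A{\left(U,G \right)} = \frac{1}{13}$ ($A{\left(U,G \right)} = \frac{1}{5 + 2 \left(-1\right) \left(-3 - 1\right)} = \frac{1}{5 + 2 \left(-1\right) \left(-4\right)} = \frac{1}{5 + 8} = \frac{1}{13}$)
$- 126 \left(101 + \left(A{\left(2,c \right)} - 63\right) \left(26 + 40\right)\right) = - 126 \left(101 + \left(\frac{1}{13} - 63\right) \left(26 + 40\right)\right) = - 126 \left(101 - \frac{53988}{13}\right) = \left(-126\right) \left(- \frac{52675}{13}\right) = \frac{6637050}{13}$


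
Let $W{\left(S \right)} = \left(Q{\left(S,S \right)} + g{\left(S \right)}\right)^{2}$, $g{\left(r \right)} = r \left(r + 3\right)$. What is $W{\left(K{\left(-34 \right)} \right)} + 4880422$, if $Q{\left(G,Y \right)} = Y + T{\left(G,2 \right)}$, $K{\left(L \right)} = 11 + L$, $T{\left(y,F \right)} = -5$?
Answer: $5067046$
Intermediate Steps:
$g{\left(r \right)} = r \left(3 + r\right)$
$Q{\left(G,Y \right)} = -5 + Y$ ($Q{\left(G,Y \right)} = Y - 5 = -5 + Y$)
$W{\left(S \right)} = \left(-5 + S + S \left(3 + S\right)\right)^{2}$ ($W{\left(S \right)} = \left(\left(-5 + S\right) + S \left(3 + S\right)\right)^{2} = \left(-5 + S + S \left(3 + S\right)\right)^{2}$)
$W{\left(K{\left(-34 \right)} \right)} + 4880422 = \left(-5 + \left(11 - 34\right) + \left(11 - 34\right) \left(3 + \left(11 - 34\right)\right)\right)^{2} + 4880422 = \left(-5 - 23 - 23 \left(3 - 23\right)\right)^{2} + 4880422 = \left(-5 - 23 - -460\right)^{2} + 4880422 = \left(-5 - 23 + 460\right)^{2} + 4880422 = 432^{2} + 4880422 = 186624 + 4880422 = 5067046$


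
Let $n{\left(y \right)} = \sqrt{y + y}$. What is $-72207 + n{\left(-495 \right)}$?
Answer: $-72207 + 3 i \sqrt{110} \approx -72207.0 + 31.464 i$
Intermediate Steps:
$n{\left(y \right)} = \sqrt{2} \sqrt{y}$ ($n{\left(y \right)} = \sqrt{2 y} = \sqrt{2} \sqrt{y}$)
$-72207 + n{\left(-495 \right)} = -72207 + \sqrt{2} \sqrt{-495} = -72207 + \sqrt{2} \cdot 3 i \sqrt{55} = -72207 + 3 i \sqrt{110}$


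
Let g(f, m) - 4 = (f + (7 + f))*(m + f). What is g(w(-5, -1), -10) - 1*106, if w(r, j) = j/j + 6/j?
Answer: -57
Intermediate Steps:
w(r, j) = 1 + 6/j
g(f, m) = 4 + (7 + 2*f)*(f + m) (g(f, m) = 4 + (f + (7 + f))*(m + f) = 4 + (7 + 2*f)*(f + m))
g(w(-5, -1), -10) - 1*106 = (4 + 2*((6 - 1)/(-1))² + 7*((6 - 1)/(-1)) + 7*(-10) + 2*((6 - 1)/(-1))*(-10)) - 1*106 = (4 + 2*(-1*5)² + 7*(-1*5) - 70 + 2*(-1*5)*(-10)) - 106 = (4 + 2*(-5)² + 7*(-5) - 70 + 2*(-5)*(-10)) - 106 = (4 + 2*25 - 35 - 70 + 100) - 106 = (4 + 50 - 35 - 70 + 100) - 106 = 49 - 106 = -57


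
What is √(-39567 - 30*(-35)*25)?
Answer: I*√13317 ≈ 115.4*I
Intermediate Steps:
√(-39567 - 30*(-35)*25) = √(-39567 + 1050*25) = √(-39567 + 26250) = √(-13317) = I*√13317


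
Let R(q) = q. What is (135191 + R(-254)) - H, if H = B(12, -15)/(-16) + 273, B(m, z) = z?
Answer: 2154609/16 ≈ 1.3466e+5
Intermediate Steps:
H = 4383/16 (H = -15/(-16) + 273 = -15*(-1/16) + 273 = 15/16 + 273 = 4383/16 ≈ 273.94)
(135191 + R(-254)) - H = (135191 - 254) - 1*4383/16 = 134937 - 4383/16 = 2154609/16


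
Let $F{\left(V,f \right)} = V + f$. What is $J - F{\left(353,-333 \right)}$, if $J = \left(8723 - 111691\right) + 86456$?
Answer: $-16532$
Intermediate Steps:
$J = -16512$ ($J = -102968 + 86456 = -16512$)
$J - F{\left(353,-333 \right)} = -16512 - \left(353 - 333\right) = -16512 - 20 = -16532$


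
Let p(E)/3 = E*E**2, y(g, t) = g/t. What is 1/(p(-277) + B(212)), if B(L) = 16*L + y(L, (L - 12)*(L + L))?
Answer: -400/25503362799 ≈ -1.5684e-8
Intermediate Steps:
p(E) = 3*E**3 (p(E) = 3*(E*E**2) = 3*E**3)
B(L) = 1/(2*(-12 + L)) + 16*L (B(L) = 16*L + L/(((L - 12)*(L + L))) = 16*L + L/(((-12 + L)*(2*L))) = 16*L + L/((2*L*(-12 + L))) = 16*L + L*(1/(2*L*(-12 + L))) = 16*L + 1/(2*(-12 + L)) = 1/(2*(-12 + L)) + 16*L)
1/(p(-277) + B(212)) = 1/(3*(-277)**3 + (1 + 32*212*(-12 + 212))/(2*(-12 + 212))) = 1/(3*(-21253933) + (1/2)*(1 + 32*212*200)/200) = 1/(-63761799 + (1/2)*(1/200)*(1 + 1356800)) = 1/(-63761799 + (1/2)*(1/200)*1356801) = 1/(-63761799 + 1356801/400) = 1/(-25503362799/400) = -400/25503362799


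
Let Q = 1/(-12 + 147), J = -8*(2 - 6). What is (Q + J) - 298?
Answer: -35909/135 ≈ -265.99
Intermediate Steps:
J = 32 (J = -8*(-4) = 32)
Q = 1/135 ≈ 0.0074074
(Q + J) - 298 = (1/135 + 32) - 298 = 4321/135 - 298 = -35909/135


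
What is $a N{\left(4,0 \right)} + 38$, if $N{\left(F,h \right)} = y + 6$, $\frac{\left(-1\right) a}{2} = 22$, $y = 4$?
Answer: $-402$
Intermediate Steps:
$a = -44$ ($a = \left(-2\right) 22 = -44$)
$N{\left(F,h \right)} = 10$ ($N{\left(F,h \right)} = 4 + 6 = 10$)
$a N{\left(4,0 \right)} + 38 = \left(-44\right) 10 + 38 = -440 + 38 = -402$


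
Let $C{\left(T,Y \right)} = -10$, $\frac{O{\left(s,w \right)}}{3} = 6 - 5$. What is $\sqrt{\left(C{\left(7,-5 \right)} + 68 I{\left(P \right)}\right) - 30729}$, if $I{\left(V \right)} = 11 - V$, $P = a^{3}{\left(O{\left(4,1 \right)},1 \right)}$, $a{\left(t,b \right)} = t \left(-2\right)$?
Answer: $i \sqrt{15303} \approx 123.71 i$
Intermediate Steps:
$O{\left(s,w \right)} = 3$ ($O{\left(s,w \right)} = 3 \left(6 - 5\right) = 3 \cdot 1 = 3$)
$a{\left(t,b \right)} = - 2 t$
$P = -216$ ($P = \left(\left(-2\right) 3\right)^{3} = \left(-6\right)^{3} = -216$)
$\sqrt{\left(C{\left(7,-5 \right)} + 68 I{\left(P \right)}\right) - 30729} = \sqrt{\left(-10 + 68 \left(11 - -216\right)\right) - 30729} = \sqrt{\left(-10 + 68 \left(11 + 216\right)\right) - 30729} = \sqrt{\left(-10 + 68 \cdot 227\right) - 30729} = \sqrt{\left(-10 + 15436\right) - 30729} = \sqrt{15426 - 30729} = \sqrt{-15303} = i \sqrt{15303}$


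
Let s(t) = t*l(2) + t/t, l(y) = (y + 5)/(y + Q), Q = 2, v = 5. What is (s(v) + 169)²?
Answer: 511225/16 ≈ 31952.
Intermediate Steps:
l(y) = (5 + y)/(2 + y) (l(y) = (y + 5)/(y + 2) = (5 + y)/(2 + y))
s(t) = 1 + 7*t/4 (s(t) = t*((5 + 2)/(2 + 2)) + t/t = t*(7/4) + 1 = 7*t/4 + 1 = 1 + 7*t/4)
(s(v) + 169)² = ((1 + (7/4)*5) + 169)² = ((1 + 35/4) + 169)² = (39/4 + 169)² = (715/4)² = 511225/16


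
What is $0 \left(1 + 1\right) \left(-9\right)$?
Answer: $0$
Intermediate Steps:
$0 \left(1 + 1\right) \left(-9\right) = 0 \cdot 2 \left(-9\right) = 0 \left(-9\right) = 0$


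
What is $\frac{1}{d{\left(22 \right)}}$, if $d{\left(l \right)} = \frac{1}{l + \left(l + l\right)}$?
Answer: $66$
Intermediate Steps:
$d{\left(l \right)} = \frac{1}{3 l}$ ($d{\left(l \right)} = \frac{1}{l + 2 l} = \frac{1}{3 l}$)
$\frac{1}{d{\left(22 \right)}} = \frac{1}{\frac{1}{3} \cdot \frac{1}{22}} = \frac{1}{\frac{1}{66}} = 66$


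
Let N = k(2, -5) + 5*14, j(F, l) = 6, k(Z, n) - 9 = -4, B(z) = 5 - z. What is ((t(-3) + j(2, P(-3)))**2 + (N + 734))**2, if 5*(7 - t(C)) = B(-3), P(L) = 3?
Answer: 551028676/625 ≈ 8.8165e+5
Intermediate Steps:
k(Z, n) = 5 (k(Z, n) = 9 - 4 = 5)
t(C) = 27/5 (t(C) = 7 - (5 - 1*(-3))/5 = 7 - (5 + 3)/5 = 7 - 1/5*8 = 7 - 8/5 = 27/5)
N = 75 (N = 5 + 5*14 = 5 + 70 = 75)
((t(-3) + j(2, P(-3)))**2 + (N + 734))**2 = ((27/5 + 6)**2 + (75 + 734))**2 = ((57/5)**2 + 809)**2 = (3249/25 + 809)**2 = (23474/25)**2 = 551028676/625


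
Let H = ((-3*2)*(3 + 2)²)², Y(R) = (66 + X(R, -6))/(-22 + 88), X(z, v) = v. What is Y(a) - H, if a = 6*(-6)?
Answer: -247490/11 ≈ -22499.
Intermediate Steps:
a = -36
Y(R) = 10/11 (Y(R) = (66 - 6)/(-22 + 88) = 60/66 = 60*(1/66) = 10/11)
H = 22500 (H = (-6*5²)² = (-6*25)² = (-150)² = 22500)
Y(a) - H = 10/11 - 1*22500 = 10/11 - 22500 = -247490/11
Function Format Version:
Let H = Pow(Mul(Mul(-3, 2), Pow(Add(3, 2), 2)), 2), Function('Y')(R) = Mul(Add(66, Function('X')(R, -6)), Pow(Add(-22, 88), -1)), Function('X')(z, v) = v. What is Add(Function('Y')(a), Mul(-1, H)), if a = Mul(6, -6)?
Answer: Rational(-247490, 11) ≈ -22499.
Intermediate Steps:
a = -36
Function('Y')(R) = Rational(10, 11) (Function('Y')(R) = Mul(Add(66, -6), Pow(Add(-22, 88), -1)) = Mul(60, Pow(66, -1)) = Mul(60, Rational(1, 66)) = Rational(10, 11))
H = 22500 (H = Pow(Mul(-6, Pow(5, 2)), 2) = Pow(Mul(-6, 25), 2) = Pow(-150, 2) = 22500)
Add(Function('Y')(a), Mul(-1, H)) = Add(Rational(10, 11), Mul(-1, 22500)) = Add(Rational(10, 11), -22500) = Rational(-247490, 11)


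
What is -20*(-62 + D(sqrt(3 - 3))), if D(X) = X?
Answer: 1240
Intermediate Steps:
-20*(-62 + D(sqrt(3 - 3))) = -20*(-62 + sqrt(3 - 3)) = -20*(-62 + sqrt(0)) = -20*(-62 + 0) = -20*(-62) = 1240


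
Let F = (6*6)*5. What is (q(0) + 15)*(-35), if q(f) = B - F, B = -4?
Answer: 5915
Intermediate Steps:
F = 180 (F = 36*5 = 180)
q(f) = -184 (q(f) = -4 - 1*180 = -4 - 180 = -184)
(q(0) + 15)*(-35) = (-184 + 15)*(-35) = -169*(-35) = 5915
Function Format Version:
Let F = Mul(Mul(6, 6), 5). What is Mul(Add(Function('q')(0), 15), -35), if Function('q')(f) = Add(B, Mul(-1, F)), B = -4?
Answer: 5915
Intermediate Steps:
F = 180 (F = Mul(36, 5) = 180)
Function('q')(f) = -184 (Function('q')(f) = Add(-4, Mul(-1, 180)) = Add(-4, -180) = -184)
Mul(Add(Function('q')(0), 15), -35) = Mul(Add(-184, 15), -35) = Mul(-169, -35) = 5915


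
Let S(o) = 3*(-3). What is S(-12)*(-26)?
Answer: 234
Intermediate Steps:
S(o) = -9
S(-12)*(-26) = -9*(-26) = 234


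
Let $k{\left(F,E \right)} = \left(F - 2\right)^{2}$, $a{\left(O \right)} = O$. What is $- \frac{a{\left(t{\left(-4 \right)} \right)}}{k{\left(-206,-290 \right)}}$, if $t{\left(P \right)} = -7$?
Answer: $\frac{7}{43264} \approx 0.0001618$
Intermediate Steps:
$k{\left(F,E \right)} = \left(-2 + F\right)^{2}$
$- \frac{a{\left(t{\left(-4 \right)} \right)}}{k{\left(-206,-290 \right)}} = - \frac{-7}{\left(-2 - 206\right)^{2}} = - \frac{-7}{\left(-208\right)^{2}} = - \frac{-7}{43264} = \left(-1\right) \left(- \frac{7}{43264}\right) = \frac{7}{43264}$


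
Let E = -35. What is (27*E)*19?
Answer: -17955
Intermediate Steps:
(27*E)*19 = (27*(-35))*19 = -945*19 = -17955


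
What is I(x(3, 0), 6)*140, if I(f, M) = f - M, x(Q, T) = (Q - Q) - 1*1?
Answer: -980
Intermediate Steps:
x(Q, T) = -1 (x(Q, T) = 0 - 1 = -1)
I(x(3, 0), 6)*140 = (-1 - 1*6)*140 = (-1 - 6)*140 = -7*140 = -980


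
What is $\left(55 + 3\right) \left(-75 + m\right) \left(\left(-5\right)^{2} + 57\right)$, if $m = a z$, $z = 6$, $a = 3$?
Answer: $-271092$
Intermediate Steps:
$m = 18$ ($m = 3 \cdot 6 = 18$)
$\left(55 + 3\right) \left(-75 + m\right) \left(\left(-5\right)^{2} + 57\right) = \left(55 + 3\right) \left(-75 + 18\right) \left(\left(-5\right)^{2} + 57\right) = 58 \left(-57\right) \left(25 + 57\right) = \left(-3306\right) 82 = -271092$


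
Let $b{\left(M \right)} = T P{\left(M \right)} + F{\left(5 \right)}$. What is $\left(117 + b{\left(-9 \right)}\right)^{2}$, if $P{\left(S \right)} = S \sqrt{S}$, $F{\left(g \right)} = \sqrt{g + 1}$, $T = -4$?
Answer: $\left(117 + \sqrt{6} + 108 i\right)^{2} \approx 2604.2 + 25801.0 i$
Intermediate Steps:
$F{\left(g \right)} = \sqrt{1 + g}$
$P{\left(S \right)} = S^{\frac{3}{2}}$
$b{\left(M \right)} = \sqrt{6} - 4 M^{\frac{3}{2}}$ ($b{\left(M \right)} = - 4 M^{\frac{3}{2}} + \sqrt{1 + 5} = - 4 M^{\frac{3}{2}} + \sqrt{6} = \sqrt{6} - 4 M^{\frac{3}{2}}$)
$\left(117 + b{\left(-9 \right)}\right)^{2} = \left(117 + \left(\sqrt{6} - 4 \left(-9\right)^{\frac{3}{2}}\right)\right)^{2} = \left(117 + \left(\sqrt{6} - 4 \left(- 27 i\right)\right)\right)^{2} = \left(117 + \left(\sqrt{6} + 108 i\right)\right)^{2} = \left(117 + \sqrt{6} + 108 i\right)^{2}$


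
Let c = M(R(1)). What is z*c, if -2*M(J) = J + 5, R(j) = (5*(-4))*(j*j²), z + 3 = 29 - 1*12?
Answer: 105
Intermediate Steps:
z = 14 (z = -3 + (29 - 1*12) = -3 + (29 - 12) = -3 + 17 = 14)
R(j) = -20*j³
M(J) = -5/2 - J/2 (M(J) = -(J + 5)/2 = -(5 + J)/2 = -5/2 - J/2)
c = 15/2 (c = -5/2 - (-10)*1³ = -5/2 - (-10) = -5/2 - ½*(-20) = -5/2 + 10 = 15/2 ≈ 7.5000)
z*c = 14*(15/2) = 105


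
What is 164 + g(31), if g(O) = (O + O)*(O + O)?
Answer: 4008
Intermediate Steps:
g(O) = 4*O**2 (g(O) = (2*O)*(2*O) = 4*O**2)
164 + g(31) = 164 + 4*31**2 = 164 + 4*961 = 164 + 3844 = 4008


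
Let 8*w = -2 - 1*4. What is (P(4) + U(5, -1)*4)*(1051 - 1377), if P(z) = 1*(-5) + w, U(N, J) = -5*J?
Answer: -9291/2 ≈ -4645.5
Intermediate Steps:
w = -3/4 (w = (-2 - 1*4)/8 = (-2 - 4)/8 = (1/8)*(-6) = -3/4 ≈ -0.75000)
P(z) = -23/4 (P(z) = 1*(-5) - 3/4 = -5 - 3/4 = -23/4)
(P(4) + U(5, -1)*4)*(1051 - 1377) = (-23/4 - 5*(-1)*4)*(1051 - 1377) = (-23/4 + 5*4)*(-326) = (-23/4 + 20)*(-326) = (57/4)*(-326) = -9291/2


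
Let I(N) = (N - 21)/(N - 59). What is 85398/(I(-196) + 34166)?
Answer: 21776490/8712547 ≈ 2.4994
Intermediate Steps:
I(N) = (-21 + N)/(-59 + N)
85398/(I(-196) + 34166) = 85398/((-21 - 196)/(-59 - 196) + 34166) = 85398/(-217/(-255) + 34166) = 85398/(-1/255*(-217) + 34166) = 85398/(217/255 + 34166) = 85398/(8712547/255) = 85398*(255/8712547) = 21776490/8712547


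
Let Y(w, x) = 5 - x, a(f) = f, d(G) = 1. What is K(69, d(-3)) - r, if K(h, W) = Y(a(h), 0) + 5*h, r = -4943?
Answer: 5293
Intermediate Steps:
K(h, W) = 5 + 5*h (K(h, W) = (5 - 1*0) + 5*h = (5 + 0) + 5*h = 5 + 5*h)
K(69, d(-3)) - r = (5 + 5*69) - 1*(-4943) = (5 + 345) + 4943 = 350 + 4943 = 5293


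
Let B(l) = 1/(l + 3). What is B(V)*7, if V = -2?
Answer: 7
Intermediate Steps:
B(l) = 1/(3 + l)
B(V)*7 = 7/(3 - 2) = 7/1 = 1*7 = 7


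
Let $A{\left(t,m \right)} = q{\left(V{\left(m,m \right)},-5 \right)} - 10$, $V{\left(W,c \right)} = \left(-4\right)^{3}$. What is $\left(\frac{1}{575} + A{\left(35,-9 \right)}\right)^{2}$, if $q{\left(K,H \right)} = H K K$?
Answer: $\frac{138809609499001}{330625} \approx 4.1984 \cdot 10^{8}$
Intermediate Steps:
$V{\left(W,c \right)} = -64$
$q{\left(K,H \right)} = H K^{2}$
$A{\left(t,m \right)} = -20490$ ($A{\left(t,m \right)} = - 5 \left(-64\right)^{2} - 10 = \left(-5\right) 4096 - 10 = -20480 - 10 = -20490$)
$\left(\frac{1}{575} + A{\left(35,-9 \right)}\right)^{2} = \left(\frac{1}{575} - 20490\right)^{2} = \left(- \frac{11781749}{575}\right)^{2} = \frac{138809609499001}{330625}$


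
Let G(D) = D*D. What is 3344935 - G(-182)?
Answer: 3311811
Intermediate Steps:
G(D) = D²
3344935 - G(-182) = 3344935 - 1*(-182)² = 3344935 - 1*33124 = 3344935 - 33124 = 3311811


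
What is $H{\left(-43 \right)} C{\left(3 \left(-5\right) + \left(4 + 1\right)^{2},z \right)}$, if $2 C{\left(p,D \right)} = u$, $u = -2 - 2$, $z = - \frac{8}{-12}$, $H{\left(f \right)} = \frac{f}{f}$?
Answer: $-2$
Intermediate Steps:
$H{\left(f \right)} = 1$
$z = \frac{2}{3}$ ($z = \left(-8\right) \left(- \frac{1}{12}\right) = \frac{2}{3} \approx 0.66667$)
$u = -4$
$C{\left(p,D \right)} = -2$ ($C{\left(p,D \right)} = \frac{1}{2} \left(-4\right) = -2$)
$H{\left(-43 \right)} C{\left(3 \left(-5\right) + \left(4 + 1\right)^{2},z \right)} = 1 \left(-2\right) = -2$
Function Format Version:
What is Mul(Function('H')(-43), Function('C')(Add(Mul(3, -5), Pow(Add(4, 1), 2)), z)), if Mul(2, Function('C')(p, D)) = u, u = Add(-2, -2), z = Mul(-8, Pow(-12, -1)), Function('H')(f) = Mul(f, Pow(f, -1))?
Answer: -2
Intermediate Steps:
Function('H')(f) = 1
z = Rational(2, 3) (z = Mul(-8, Rational(-1, 12)) = Rational(2, 3) ≈ 0.66667)
u = -4
Function('C')(p, D) = -2 (Function('C')(p, D) = Mul(Rational(1, 2), -4) = -2)
Mul(Function('H')(-43), Function('C')(Add(Mul(3, -5), Pow(Add(4, 1), 2)), z)) = Mul(1, -2) = -2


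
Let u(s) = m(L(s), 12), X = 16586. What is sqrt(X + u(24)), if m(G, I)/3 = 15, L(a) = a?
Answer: sqrt(16631) ≈ 128.96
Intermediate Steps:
m(G, I) = 45 (m(G, I) = 3*15 = 45)
u(s) = 45
sqrt(X + u(24)) = sqrt(16586 + 45) = sqrt(16631)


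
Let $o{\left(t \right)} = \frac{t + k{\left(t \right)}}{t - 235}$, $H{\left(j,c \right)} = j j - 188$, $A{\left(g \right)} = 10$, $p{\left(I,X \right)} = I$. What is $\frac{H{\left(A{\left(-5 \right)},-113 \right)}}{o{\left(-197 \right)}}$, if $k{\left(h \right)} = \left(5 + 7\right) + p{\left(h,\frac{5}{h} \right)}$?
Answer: $- \frac{19008}{191} \approx -99.518$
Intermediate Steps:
$k{\left(h \right)} = 12 + h$ ($k{\left(h \right)} = \left(5 + 7\right) + h = 12 + h$)
$H{\left(j,c \right)} = -188 + j^{2}$ ($H{\left(j,c \right)} = j^{2} - 188 = -188 + j^{2}$)
$o{\left(t \right)} = \frac{12 + 2 t}{-235 + t}$ ($o{\left(t \right)} = \frac{t + \left(12 + t\right)}{t - 235} = \frac{12 + 2 t}{-235 + t}$)
$\frac{H{\left(A{\left(-5 \right)},-113 \right)}}{o{\left(-197 \right)}} = \frac{-188 + 10^{2}}{2 \frac{1}{-235 - 197} \left(6 - 197\right)} = \frac{-188 + 100}{2 \frac{1}{-432} \left(-191\right)} = - \frac{88}{2 \left(- \frac{1}{432}\right) \left(-191\right)} = - \frac{88}{\frac{191}{216}} = \left(-88\right) \frac{216}{191} = - \frac{19008}{191}$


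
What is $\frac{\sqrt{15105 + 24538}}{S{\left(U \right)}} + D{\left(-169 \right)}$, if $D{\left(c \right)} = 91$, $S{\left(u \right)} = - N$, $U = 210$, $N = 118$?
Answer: $91 - \frac{\sqrt{39643}}{118} \approx 89.313$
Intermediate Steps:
$S{\left(u \right)} = -118$ ($S{\left(u \right)} = \left(-1\right) 118 = -118$)
$\frac{\sqrt{15105 + 24538}}{S{\left(U \right)}} + D{\left(-169 \right)} = \frac{\sqrt{15105 + 24538}}{-118} + 91 = \sqrt{39643} \left(- \frac{1}{118}\right) + 91 = - \frac{\sqrt{39643}}{118} + 91 = 91 - \frac{\sqrt{39643}}{118}$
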